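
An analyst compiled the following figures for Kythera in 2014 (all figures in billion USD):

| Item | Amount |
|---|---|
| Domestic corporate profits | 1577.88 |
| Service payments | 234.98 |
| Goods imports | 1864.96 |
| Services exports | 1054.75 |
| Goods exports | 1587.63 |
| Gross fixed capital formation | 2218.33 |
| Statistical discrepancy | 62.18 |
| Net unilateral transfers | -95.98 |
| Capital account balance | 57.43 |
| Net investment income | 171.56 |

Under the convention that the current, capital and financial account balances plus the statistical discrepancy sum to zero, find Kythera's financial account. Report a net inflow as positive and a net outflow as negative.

Goods balance = 1587.63 - 1864.96 = -277.33
Services balance = 1054.75 - 234.98 = 819.77
Trade balance (goods + services) = -277.33 + 819.77 = 542.44
Net primary income = 171.56
Net secondary income = -95.98
Current account = 542.44 + 171.56 + (-95.98) = 618.02
Financial account = -(618.02 + 57.43 + 62.18) = -737.63

-737.63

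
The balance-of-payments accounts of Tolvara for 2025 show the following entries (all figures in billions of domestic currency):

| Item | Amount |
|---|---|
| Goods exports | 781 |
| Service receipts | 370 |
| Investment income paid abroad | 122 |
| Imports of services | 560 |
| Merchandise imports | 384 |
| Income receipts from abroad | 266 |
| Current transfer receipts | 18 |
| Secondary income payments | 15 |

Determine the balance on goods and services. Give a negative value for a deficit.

207

Goods balance = 781 - 384 = 397
Services balance = 370 - 560 = -190
Trade balance (goods + services) = 397 + (-190) = 207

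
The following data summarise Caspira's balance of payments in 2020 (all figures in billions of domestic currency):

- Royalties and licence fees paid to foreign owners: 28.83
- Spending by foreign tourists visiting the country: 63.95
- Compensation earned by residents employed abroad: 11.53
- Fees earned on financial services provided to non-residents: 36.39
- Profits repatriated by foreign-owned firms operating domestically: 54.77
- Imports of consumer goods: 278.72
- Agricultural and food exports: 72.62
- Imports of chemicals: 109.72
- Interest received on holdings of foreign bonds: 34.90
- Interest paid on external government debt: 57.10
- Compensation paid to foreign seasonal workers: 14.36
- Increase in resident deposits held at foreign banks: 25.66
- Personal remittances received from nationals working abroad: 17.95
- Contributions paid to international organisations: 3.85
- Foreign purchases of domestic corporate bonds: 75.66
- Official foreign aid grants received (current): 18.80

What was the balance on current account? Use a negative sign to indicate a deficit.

-291.21

Goods: -109.72 + 72.62 - 278.72 = -315.82
Services: 63.95 - 28.83 + 36.39 = 71.51
Primary income: 34.90 - 57.10 + 11.53 - 54.77 - 14.36 = -79.80
Secondary income: -3.85 + 17.95 + 18.80 = 32.90
Current account = (-315.82) + 71.51 + (-79.80) + 32.90 = -291.21
(Excluded from the current account — financial account: increase in resident deposits held at foreign banks 25.66, foreign purchases of domestic corporate bonds 75.66.)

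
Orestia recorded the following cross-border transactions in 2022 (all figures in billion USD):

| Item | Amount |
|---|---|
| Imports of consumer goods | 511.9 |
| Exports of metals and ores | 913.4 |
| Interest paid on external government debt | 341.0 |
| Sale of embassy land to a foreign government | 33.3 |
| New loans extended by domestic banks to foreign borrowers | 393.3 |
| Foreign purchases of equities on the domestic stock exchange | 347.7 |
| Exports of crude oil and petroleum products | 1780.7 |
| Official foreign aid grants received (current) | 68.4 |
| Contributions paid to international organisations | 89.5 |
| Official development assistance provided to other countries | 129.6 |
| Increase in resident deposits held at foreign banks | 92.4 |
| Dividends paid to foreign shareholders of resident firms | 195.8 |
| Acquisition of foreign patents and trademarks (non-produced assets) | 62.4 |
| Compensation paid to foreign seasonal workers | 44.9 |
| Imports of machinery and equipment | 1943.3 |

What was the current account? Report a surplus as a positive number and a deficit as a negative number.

-493.5

Goods: 1780.7 - 1943.3 - 511.9 + 913.4 = 238.9
Primary income: -341.0 - 44.9 - 195.8 = -581.7
Secondary income: -89.5 + 68.4 - 129.6 = -150.7
Current account = 238.9 + (-581.7) + (-150.7) = -493.5
(Excluded from the current account — capital account: sale of embassy land to a foreign government 33.3, acquisition of foreign patents and trademarks (non-produced assets) 62.4; financial account: new loans extended by domestic banks to foreign borrowers 393.3, foreign purchases of equities on the domestic stock exchange 347.7, increase in resident deposits held at foreign banks 92.4.)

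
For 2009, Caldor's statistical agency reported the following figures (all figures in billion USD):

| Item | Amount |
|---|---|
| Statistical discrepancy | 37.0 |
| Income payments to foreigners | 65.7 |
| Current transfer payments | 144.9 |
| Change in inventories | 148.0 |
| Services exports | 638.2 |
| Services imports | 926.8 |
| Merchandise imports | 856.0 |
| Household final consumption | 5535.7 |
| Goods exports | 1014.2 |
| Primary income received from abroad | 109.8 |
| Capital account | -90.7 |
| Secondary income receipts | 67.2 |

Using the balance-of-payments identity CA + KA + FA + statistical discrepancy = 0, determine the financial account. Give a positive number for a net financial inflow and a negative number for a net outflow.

217.7

Goods balance = 1014.2 - 856.0 = 158.2
Services balance = 638.2 - 926.8 = -288.6
Trade balance (goods + services) = 158.2 + (-288.6) = -130.4
Net primary income = 109.8 - 65.7 = 44.1
Net secondary income = 67.2 - 144.9 = -77.7
Current account = -130.4 + 44.1 + (-77.7) = -164.0
Financial account = -(-164.0 + (-90.7) + 37.0) = 217.7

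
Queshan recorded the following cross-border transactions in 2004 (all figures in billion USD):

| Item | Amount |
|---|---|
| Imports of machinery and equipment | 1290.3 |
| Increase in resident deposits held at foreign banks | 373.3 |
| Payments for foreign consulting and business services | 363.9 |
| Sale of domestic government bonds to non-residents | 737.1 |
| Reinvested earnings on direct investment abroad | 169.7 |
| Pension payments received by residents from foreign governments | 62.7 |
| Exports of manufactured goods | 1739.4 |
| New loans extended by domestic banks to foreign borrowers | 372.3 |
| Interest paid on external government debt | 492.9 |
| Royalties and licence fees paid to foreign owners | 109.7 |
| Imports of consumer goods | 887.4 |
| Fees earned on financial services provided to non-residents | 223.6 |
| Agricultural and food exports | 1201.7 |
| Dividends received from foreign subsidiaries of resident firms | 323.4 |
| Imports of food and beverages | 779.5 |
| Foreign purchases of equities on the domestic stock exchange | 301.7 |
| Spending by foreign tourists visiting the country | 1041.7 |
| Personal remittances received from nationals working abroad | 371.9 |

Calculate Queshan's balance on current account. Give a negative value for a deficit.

1210.4

Goods: -887.4 - 1290.3 + 1739.4 + 1201.7 - 779.5 = -16.1
Services: -109.7 + 223.6 - 363.9 + 1041.7 = 791.7
Primary income: 169.7 - 492.9 + 323.4 = 0.2
Secondary income: 371.9 + 62.7 = 434.6
Current account = (-16.1) + 791.7 + 0.2 + 434.6 = 1210.4
(Excluded from the current account — financial account: increase in resident deposits held at foreign banks 373.3, sale of domestic government bonds to non-residents 737.1, new loans extended by domestic banks to foreign borrowers 372.3, foreign purchases of equities on the domestic stock exchange 301.7.)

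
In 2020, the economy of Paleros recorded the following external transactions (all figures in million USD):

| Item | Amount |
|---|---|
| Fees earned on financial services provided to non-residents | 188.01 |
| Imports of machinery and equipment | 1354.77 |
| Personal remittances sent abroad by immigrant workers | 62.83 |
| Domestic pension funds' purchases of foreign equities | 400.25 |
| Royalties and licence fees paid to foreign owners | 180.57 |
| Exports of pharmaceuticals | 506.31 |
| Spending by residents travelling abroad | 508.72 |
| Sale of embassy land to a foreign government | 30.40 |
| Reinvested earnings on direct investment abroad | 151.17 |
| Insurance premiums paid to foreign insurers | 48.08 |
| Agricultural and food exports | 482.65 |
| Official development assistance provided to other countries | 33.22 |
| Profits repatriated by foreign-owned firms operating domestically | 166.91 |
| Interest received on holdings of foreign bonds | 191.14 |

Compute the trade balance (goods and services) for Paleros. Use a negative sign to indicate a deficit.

Goods: -1354.77 + 506.31 + 482.65 = -365.81
Services: -180.57 - 48.08 + 188.01 - 508.72 = -549.36
Trade balance = -365.81 + (-549.36) = -915.17
(Excluded from the trade balance — secondary income: personal remittances sent abroad by immigrant workers 62.83, official development assistance provided to other countries 33.22; financial account: domestic pension funds' purchases of foreign equities 400.25; capital account: sale of embassy land to a foreign government 30.40; primary income: reinvested earnings on direct investment abroad 151.17, profits repatriated by foreign-owned firms operating domestically 166.91, interest received on holdings of foreign bonds 191.14.)

-915.17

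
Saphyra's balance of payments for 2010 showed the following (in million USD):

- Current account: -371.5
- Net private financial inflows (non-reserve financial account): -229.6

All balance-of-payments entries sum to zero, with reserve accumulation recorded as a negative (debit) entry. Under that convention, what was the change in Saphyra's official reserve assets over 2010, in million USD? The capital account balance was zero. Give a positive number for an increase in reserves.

-601.1

Official reserve transactions balance = -((-371.5) + (-229.6)) = 601.1
An accumulation of reserves is recorded as a debit (negative entry), so the change in the stock of reserves is the negative of that balance.
Change in official reserves = -(601.1) = -601.1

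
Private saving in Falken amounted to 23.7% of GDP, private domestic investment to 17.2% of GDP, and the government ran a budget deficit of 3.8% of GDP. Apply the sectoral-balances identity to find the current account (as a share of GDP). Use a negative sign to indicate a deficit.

2.7

By the sectoral-balances identity, CA = (S_private - I) + (T - G).
Private balance = 23.7 - 17.2 = 6.5
Government balance (T - G) = -3.8
CA = 6.5 + (-3.8) = 2.7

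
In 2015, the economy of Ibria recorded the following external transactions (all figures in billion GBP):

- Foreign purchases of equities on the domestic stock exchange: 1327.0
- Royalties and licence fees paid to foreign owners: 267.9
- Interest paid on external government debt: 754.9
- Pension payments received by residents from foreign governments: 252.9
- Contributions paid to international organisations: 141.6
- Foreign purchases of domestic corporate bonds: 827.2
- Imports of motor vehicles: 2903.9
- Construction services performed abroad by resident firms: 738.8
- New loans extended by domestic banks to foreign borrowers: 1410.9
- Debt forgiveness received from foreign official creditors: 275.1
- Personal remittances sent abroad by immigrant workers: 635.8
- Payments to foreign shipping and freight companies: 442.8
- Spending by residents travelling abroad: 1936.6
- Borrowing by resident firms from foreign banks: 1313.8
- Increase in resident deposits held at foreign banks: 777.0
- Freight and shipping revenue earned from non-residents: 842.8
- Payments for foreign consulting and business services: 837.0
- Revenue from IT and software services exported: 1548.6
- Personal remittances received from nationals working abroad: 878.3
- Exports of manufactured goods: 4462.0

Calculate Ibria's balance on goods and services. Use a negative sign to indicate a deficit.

1204.0

Goods: 4462.0 - 2903.9 = 1558.1
Services: 1548.6 - 1936.6 - 267.9 - 442.8 + 738.8 - 837.0 + 842.8 = -354.1
Trade balance = 1558.1 + (-354.1) = 1204.0
(Excluded from the trade balance — financial account: foreign purchases of equities on the domestic stock exchange 1327.0, foreign purchases of domestic corporate bonds 827.2, new loans extended by domestic banks to foreign borrowers 1410.9, borrowing by resident firms from foreign banks 1313.8, increase in resident deposits held at foreign banks 777.0; primary income: interest paid on external government debt 754.9; secondary income: pension payments received by residents from foreign governments 252.9, contributions paid to international organisations 141.6, personal remittances sent abroad by immigrant workers 635.8, personal remittances received from nationals working abroad 878.3; capital account: debt forgiveness received from foreign official creditors 275.1.)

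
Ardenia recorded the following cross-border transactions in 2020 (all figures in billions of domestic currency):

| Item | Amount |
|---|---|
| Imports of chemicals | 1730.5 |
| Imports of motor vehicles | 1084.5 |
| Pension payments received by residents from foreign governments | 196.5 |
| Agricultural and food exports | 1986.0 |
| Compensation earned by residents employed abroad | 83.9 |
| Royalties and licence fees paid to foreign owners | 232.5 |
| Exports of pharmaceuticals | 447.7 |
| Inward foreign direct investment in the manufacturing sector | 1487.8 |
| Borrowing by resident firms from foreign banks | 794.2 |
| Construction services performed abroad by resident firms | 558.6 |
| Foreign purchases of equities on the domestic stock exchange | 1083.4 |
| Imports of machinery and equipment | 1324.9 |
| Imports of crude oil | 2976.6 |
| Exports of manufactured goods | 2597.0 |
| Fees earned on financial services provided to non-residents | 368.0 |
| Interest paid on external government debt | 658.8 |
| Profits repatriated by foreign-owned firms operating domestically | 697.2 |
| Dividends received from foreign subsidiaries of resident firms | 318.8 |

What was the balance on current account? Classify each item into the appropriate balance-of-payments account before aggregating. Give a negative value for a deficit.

Goods: -2976.6 - 1730.5 - 1324.9 + 1986.0 + 2597.0 - 1084.5 + 447.7 = -2085.8
Services: -232.5 + 558.6 + 368.0 = 694.1
Primary income: 318.8 - 658.8 + 83.9 - 697.2 = -953.3
Secondary income: 196.5
Current account = (-2085.8) + 694.1 + (-953.3) + 196.5 = -2148.5
(Excluded from the current account — financial account: inward foreign direct investment in the manufacturing sector 1487.8, borrowing by resident firms from foreign banks 794.2, foreign purchases of equities on the domestic stock exchange 1083.4.)

-2148.5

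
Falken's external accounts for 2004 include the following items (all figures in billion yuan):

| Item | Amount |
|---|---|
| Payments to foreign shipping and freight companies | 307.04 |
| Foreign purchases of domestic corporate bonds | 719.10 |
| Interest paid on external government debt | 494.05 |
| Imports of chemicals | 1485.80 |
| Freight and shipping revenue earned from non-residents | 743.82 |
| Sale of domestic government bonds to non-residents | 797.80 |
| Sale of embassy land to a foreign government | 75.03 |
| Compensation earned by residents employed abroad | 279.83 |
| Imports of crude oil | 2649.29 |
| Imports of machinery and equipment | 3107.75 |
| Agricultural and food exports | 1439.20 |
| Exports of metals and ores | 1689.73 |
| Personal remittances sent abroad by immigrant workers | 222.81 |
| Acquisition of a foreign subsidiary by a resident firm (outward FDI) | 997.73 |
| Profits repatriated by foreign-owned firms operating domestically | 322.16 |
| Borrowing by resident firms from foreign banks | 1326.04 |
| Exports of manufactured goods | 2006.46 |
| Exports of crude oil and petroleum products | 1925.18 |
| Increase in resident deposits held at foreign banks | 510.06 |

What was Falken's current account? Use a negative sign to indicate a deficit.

Goods: -3107.75 + 2006.46 + 1925.18 - 2649.29 + 1689.73 + 1439.20 - 1485.80 = -182.27
Services: 743.82 - 307.04 = 436.78
Primary income: -322.16 - 494.05 + 279.83 = -536.38
Secondary income: -222.81
Current account = (-182.27) + 436.78 + (-536.38) + (-222.81) = -504.68
(Excluded from the current account — financial account: foreign purchases of domestic corporate bonds 719.10, sale of domestic government bonds to non-residents 797.80, acquisition of a foreign subsidiary by a resident firm (outward FDI) 997.73, borrowing by resident firms from foreign banks 1326.04, increase in resident deposits held at foreign banks 510.06; capital account: sale of embassy land to a foreign government 75.03.)

-504.68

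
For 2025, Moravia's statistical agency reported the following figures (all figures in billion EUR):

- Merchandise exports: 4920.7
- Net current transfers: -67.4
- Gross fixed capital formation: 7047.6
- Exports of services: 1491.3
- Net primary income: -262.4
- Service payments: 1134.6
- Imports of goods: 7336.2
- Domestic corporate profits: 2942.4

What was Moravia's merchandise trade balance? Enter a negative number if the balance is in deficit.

-2415.5

Goods balance = 4920.7 - 7336.2 = -2415.5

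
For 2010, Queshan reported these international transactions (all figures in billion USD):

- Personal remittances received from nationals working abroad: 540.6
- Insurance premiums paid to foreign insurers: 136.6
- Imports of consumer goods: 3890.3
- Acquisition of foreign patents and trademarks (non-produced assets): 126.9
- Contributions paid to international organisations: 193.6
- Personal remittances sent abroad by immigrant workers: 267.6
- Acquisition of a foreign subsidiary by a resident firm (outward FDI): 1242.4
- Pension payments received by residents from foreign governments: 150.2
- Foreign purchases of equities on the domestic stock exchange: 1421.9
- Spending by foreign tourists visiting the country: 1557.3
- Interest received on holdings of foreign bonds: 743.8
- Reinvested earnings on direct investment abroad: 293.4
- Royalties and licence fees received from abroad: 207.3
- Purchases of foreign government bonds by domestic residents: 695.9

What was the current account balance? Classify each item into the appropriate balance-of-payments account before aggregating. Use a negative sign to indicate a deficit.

-995.5

Goods: -3890.3
Services: 1557.3 + 207.3 - 136.6 = 1628.0
Primary income: 743.8 + 293.4 = 1037.2
Secondary income: 540.6 - 267.6 + 150.2 - 193.6 = 229.6
Current account = (-3890.3) + 1628.0 + 1037.2 + 229.6 = -995.5
(Excluded from the current account — capital account: acquisition of foreign patents and trademarks (non-produced assets) 126.9; financial account: acquisition of a foreign subsidiary by a resident firm (outward FDI) 1242.4, foreign purchases of equities on the domestic stock exchange 1421.9, purchases of foreign government bonds by domestic residents 695.9.)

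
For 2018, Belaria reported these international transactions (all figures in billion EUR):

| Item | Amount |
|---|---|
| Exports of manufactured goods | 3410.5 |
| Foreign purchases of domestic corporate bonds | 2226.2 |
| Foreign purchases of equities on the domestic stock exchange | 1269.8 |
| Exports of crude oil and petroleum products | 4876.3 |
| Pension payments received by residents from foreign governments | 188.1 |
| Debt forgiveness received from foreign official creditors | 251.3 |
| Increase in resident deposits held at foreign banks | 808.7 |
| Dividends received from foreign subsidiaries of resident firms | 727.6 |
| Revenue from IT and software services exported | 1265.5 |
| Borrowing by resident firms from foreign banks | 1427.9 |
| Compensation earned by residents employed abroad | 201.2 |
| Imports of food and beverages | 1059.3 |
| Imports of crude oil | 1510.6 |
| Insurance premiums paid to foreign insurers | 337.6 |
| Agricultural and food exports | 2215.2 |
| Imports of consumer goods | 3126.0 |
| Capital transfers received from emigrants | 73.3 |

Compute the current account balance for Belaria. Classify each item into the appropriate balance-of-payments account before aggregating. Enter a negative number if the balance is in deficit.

Goods: -1059.3 + 3410.5 - 1510.6 + 2215.2 + 4876.3 - 3126.0 = 4806.1
Services: 1265.5 - 337.6 = 927.9
Primary income: 201.2 + 727.6 = 928.8
Secondary income: 188.1
Current account = 4806.1 + 927.9 + 928.8 + 188.1 = 6850.9
(Excluded from the current account — financial account: foreign purchases of domestic corporate bonds 2226.2, foreign purchases of equities on the domestic stock exchange 1269.8, increase in resident deposits held at foreign banks 808.7, borrowing by resident firms from foreign banks 1427.9; capital account: debt forgiveness received from foreign official creditors 251.3, capital transfers received from emigrants 73.3.)

6850.9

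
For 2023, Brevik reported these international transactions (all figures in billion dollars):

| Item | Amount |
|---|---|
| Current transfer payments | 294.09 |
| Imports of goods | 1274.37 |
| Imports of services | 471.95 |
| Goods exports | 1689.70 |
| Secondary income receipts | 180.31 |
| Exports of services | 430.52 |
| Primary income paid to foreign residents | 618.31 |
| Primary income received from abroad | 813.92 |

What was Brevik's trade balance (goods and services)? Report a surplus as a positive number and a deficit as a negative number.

373.90

Goods balance = 1689.70 - 1274.37 = 415.33
Services balance = 430.52 - 471.95 = -41.43
Trade balance (goods + services) = 415.33 + (-41.43) = 373.90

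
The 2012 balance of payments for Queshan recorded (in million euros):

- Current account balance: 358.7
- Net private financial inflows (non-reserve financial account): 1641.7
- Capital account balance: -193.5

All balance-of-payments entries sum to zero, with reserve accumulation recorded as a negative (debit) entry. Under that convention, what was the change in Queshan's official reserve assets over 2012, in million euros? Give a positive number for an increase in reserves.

1806.9

Official reserve transactions balance = -(358.7 + (-193.5) + 1641.7) = -1806.9
An accumulation of reserves is recorded as a debit (negative entry), so the change in the stock of reserves is the negative of that balance.
Change in official reserves = -(-1806.9) = 1806.9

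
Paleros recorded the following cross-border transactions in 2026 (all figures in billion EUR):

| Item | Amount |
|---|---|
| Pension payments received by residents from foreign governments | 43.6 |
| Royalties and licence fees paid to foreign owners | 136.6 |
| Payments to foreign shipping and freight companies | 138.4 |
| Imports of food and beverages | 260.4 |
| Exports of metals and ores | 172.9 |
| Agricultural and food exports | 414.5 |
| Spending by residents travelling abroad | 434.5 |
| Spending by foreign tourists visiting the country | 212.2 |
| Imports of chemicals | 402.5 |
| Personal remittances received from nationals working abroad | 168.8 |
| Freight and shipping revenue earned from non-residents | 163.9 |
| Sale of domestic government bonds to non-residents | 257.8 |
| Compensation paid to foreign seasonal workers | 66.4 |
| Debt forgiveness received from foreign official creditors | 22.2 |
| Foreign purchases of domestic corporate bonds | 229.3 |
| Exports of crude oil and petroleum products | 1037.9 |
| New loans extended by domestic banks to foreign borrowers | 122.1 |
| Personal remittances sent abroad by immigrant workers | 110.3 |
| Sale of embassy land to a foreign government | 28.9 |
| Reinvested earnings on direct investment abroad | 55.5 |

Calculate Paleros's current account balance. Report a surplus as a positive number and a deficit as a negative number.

Goods: 172.9 - 260.4 + 414.5 + 1037.9 - 402.5 = 962.4
Services: -138.4 - 136.6 + 212.2 - 434.5 + 163.9 = -333.4
Primary income: -66.4 + 55.5 = -10.9
Secondary income: 168.8 - 110.3 + 43.6 = 102.1
Current account = 962.4 + (-333.4) + (-10.9) + 102.1 = 720.2
(Excluded from the current account — financial account: sale of domestic government bonds to non-residents 257.8, foreign purchases of domestic corporate bonds 229.3, new loans extended by domestic banks to foreign borrowers 122.1; capital account: debt forgiveness received from foreign official creditors 22.2, sale of embassy land to a foreign government 28.9.)

720.2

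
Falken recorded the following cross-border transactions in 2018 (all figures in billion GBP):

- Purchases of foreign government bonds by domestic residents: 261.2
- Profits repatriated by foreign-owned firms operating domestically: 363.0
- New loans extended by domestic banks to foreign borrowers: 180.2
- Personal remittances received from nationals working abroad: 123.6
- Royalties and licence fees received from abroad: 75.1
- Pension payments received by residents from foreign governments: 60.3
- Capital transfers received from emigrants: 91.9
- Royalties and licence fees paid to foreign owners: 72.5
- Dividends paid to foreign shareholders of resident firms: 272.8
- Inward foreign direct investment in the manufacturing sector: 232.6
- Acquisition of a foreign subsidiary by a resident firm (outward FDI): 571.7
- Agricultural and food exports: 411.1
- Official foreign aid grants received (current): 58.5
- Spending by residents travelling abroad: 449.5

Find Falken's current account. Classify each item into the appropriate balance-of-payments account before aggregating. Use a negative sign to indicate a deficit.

Goods: 411.1
Services: -72.5 - 449.5 + 75.1 = -446.9
Primary income: -272.8 - 363.0 = -635.8
Secondary income: 58.5 + 60.3 + 123.6 = 242.4
Current account = 411.1 + (-446.9) + (-635.8) + 242.4 = -429.2
(Excluded from the current account — financial account: purchases of foreign government bonds by domestic residents 261.2, new loans extended by domestic banks to foreign borrowers 180.2, inward foreign direct investment in the manufacturing sector 232.6, acquisition of a foreign subsidiary by a resident firm (outward FDI) 571.7; capital account: capital transfers received from emigrants 91.9.)

-429.2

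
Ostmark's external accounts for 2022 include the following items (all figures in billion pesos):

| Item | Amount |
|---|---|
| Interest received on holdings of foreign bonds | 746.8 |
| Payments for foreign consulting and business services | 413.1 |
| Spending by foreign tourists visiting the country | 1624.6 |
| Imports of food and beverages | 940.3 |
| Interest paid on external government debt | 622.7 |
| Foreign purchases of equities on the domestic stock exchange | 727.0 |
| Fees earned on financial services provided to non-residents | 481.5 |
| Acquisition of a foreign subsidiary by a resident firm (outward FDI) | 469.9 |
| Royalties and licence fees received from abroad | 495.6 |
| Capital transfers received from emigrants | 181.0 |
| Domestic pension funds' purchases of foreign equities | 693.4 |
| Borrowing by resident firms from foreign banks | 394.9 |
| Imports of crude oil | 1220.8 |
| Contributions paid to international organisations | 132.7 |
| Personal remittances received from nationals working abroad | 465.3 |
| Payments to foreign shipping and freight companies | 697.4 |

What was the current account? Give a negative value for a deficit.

Goods: -1220.8 - 940.3 = -2161.1
Services: 495.6 - 697.4 + 1624.6 + 481.5 - 413.1 = 1491.2
Primary income: -622.7 + 746.8 = 124.1
Secondary income: 465.3 - 132.7 = 332.6
Current account = (-2161.1) + 1491.2 + 124.1 + 332.6 = -213.2
(Excluded from the current account — financial account: foreign purchases of equities on the domestic stock exchange 727.0, acquisition of a foreign subsidiary by a resident firm (outward FDI) 469.9, domestic pension funds' purchases of foreign equities 693.4, borrowing by resident firms from foreign banks 394.9; capital account: capital transfers received from emigrants 181.0.)

-213.2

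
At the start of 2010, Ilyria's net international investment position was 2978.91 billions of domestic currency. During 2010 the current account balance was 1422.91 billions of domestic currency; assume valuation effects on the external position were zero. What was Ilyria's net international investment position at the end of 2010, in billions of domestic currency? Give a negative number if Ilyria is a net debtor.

With no valuation effects, change in NIIP = current account = 1422.91
End-of-year NIIP = 2978.91 + 1422.91 = 4401.82

4401.82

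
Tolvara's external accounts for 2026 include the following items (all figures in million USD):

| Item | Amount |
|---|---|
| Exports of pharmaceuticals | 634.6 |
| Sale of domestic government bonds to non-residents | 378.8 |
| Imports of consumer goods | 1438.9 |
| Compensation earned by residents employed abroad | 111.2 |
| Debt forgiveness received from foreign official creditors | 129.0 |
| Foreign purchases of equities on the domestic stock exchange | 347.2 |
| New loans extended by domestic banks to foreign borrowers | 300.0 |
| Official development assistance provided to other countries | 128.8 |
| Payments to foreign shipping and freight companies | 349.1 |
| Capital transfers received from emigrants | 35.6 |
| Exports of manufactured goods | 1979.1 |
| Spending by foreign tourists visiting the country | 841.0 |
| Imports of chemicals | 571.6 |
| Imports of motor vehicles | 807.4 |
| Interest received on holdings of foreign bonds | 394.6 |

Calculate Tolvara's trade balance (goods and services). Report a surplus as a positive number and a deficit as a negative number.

Goods: 1979.1 + 634.6 - 807.4 - 571.6 - 1438.9 = -204.2
Services: 841.0 - 349.1 = 491.9
Trade balance = -204.2 + 491.9 = 287.7
(Excluded from the trade balance — financial account: sale of domestic government bonds to non-residents 378.8, foreign purchases of equities on the domestic stock exchange 347.2, new loans extended by domestic banks to foreign borrowers 300.0; primary income: compensation earned by residents employed abroad 111.2, interest received on holdings of foreign bonds 394.6; capital account: debt forgiveness received from foreign official creditors 129.0, capital transfers received from emigrants 35.6; secondary income: official development assistance provided to other countries 128.8.)

287.7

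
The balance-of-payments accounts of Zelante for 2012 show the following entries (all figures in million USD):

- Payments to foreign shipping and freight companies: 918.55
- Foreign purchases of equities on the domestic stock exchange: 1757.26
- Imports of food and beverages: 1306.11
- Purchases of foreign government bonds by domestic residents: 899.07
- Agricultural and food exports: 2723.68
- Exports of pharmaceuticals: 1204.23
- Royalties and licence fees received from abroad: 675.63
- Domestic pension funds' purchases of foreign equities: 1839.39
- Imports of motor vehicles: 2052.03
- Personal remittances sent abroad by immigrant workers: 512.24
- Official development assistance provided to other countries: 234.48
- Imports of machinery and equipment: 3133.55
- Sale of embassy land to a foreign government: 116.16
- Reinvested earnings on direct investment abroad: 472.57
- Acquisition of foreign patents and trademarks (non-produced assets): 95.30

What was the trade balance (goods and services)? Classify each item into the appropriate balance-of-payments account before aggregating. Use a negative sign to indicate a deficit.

Goods: -3133.55 - 2052.03 + 1204.23 - 1306.11 + 2723.68 = -2563.78
Services: -918.55 + 675.63 = -242.92
Trade balance = -2563.78 + (-242.92) = -2806.70
(Excluded from the trade balance — financial account: foreign purchases of equities on the domestic stock exchange 1757.26, purchases of foreign government bonds by domestic residents 899.07, domestic pension funds' purchases of foreign equities 1839.39; secondary income: personal remittances sent abroad by immigrant workers 512.24, official development assistance provided to other countries 234.48; capital account: sale of embassy land to a foreign government 116.16, acquisition of foreign patents and trademarks (non-produced assets) 95.30; primary income: reinvested earnings on direct investment abroad 472.57.)

-2806.70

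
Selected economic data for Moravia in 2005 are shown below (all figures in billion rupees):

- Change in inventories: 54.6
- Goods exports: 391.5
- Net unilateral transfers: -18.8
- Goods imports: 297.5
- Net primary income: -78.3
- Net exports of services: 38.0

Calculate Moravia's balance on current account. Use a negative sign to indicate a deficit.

Goods balance = 391.5 - 297.5 = 94.0
Services balance = 38.0
Trade balance (goods + services) = 94.0 + 38.0 = 132.0
Net primary income = -78.3
Net secondary income = -18.8
Current account = 132.0 + (-78.3) + (-18.8) = 34.9

34.9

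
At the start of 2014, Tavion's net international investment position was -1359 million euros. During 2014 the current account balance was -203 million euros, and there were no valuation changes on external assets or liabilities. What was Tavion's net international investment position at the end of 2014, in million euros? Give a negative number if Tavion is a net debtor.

With no valuation effects, change in NIIP = current account = -203
End-of-year NIIP = -1359 + (-203) = -1562

-1562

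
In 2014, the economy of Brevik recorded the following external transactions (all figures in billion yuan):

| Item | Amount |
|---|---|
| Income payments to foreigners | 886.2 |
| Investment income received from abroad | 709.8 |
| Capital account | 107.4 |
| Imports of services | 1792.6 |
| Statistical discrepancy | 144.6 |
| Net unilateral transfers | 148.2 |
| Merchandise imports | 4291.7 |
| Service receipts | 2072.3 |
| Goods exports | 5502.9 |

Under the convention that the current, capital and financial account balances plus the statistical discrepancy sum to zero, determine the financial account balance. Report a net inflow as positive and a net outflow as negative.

Goods balance = 5502.9 - 4291.7 = 1211.2
Services balance = 2072.3 - 1792.6 = 279.7
Trade balance (goods + services) = 1211.2 + 279.7 = 1490.9
Net primary income = 709.8 - 886.2 = -176.4
Net secondary income = 148.2
Current account = 1490.9 + (-176.4) + 148.2 = 1462.7
Financial account = -(1462.7 + 107.4 + 144.6) = -1714.7

-1714.7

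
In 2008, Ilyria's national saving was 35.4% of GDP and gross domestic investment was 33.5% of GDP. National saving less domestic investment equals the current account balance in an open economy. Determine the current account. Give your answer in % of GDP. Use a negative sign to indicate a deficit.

1.9

S - I = CA (net lending to the rest of the world).
CA = S - I = 35.4 - 33.5 = 1.9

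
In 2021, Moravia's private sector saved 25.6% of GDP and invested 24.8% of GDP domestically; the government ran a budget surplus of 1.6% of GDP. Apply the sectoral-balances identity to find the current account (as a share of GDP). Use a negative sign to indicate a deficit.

2.4

By the sectoral-balances identity, CA = (S_private - I) + (T - G).
Private balance = 25.6 - 24.8 = 0.8
Government balance (T - G) = 1.6
CA = 0.8 + 1.6 = 2.4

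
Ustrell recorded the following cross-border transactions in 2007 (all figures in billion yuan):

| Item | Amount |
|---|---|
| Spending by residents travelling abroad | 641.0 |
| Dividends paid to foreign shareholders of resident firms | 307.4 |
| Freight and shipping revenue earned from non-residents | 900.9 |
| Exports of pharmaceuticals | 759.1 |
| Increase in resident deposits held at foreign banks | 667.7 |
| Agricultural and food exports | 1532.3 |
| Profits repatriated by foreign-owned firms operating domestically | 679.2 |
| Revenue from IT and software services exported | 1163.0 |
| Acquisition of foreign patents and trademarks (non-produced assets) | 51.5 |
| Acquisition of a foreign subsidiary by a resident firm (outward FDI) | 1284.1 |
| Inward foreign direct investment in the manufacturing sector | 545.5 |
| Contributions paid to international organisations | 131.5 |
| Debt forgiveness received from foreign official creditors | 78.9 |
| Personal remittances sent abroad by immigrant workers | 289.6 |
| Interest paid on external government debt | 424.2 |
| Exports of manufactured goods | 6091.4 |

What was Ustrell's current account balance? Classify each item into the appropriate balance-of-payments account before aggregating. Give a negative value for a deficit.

Goods: 1532.3 + 6091.4 + 759.1 = 8382.8
Services: 900.9 + 1163.0 - 641.0 = 1422.9
Primary income: -679.2 - 424.2 - 307.4 = -1410.8
Secondary income: -289.6 - 131.5 = -421.1
Current account = 8382.8 + 1422.9 + (-1410.8) + (-421.1) = 7973.8
(Excluded from the current account — financial account: increase in resident deposits held at foreign banks 667.7, acquisition of a foreign subsidiary by a resident firm (outward FDI) 1284.1, inward foreign direct investment in the manufacturing sector 545.5; capital account: acquisition of foreign patents and trademarks (non-produced assets) 51.5, debt forgiveness received from foreign official creditors 78.9.)

7973.8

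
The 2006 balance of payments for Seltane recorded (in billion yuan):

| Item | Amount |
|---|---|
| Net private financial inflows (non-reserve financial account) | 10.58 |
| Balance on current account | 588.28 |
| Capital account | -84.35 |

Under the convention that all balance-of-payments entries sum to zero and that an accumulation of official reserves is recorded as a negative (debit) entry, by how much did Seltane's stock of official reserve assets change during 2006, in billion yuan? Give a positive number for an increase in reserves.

514.51

Official reserve transactions balance = -(588.28 + (-84.35) + 10.58) = -514.51
An accumulation of reserves is recorded as a debit (negative entry), so the change in the stock of reserves is the negative of that balance.
Change in official reserves = -(-514.51) = 514.51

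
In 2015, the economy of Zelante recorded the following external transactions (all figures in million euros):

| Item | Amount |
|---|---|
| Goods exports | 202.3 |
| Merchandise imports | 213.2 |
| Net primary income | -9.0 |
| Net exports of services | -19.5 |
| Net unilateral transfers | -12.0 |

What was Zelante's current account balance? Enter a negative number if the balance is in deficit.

-51.4

Goods balance = 202.3 - 213.2 = -10.9
Services balance = -19.5
Trade balance (goods + services) = -10.9 + (-19.5) = -30.4
Net primary income = -9.0
Net secondary income = -12.0
Current account = -30.4 + (-9.0) + (-12.0) = -51.4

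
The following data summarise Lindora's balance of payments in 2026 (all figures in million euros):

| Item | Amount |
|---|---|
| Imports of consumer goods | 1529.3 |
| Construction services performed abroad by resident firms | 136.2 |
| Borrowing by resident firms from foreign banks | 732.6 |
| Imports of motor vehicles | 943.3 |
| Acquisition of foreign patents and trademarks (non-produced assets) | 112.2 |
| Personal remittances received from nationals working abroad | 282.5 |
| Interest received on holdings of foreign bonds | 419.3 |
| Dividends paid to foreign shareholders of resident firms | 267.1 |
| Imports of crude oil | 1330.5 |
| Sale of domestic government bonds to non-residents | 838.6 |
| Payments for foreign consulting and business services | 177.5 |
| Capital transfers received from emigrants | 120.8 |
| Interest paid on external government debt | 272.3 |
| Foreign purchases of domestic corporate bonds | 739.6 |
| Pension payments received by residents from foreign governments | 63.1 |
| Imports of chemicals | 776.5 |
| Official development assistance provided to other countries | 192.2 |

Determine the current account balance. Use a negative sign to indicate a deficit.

-4587.6

Goods: -1330.5 - 943.3 - 776.5 - 1529.3 = -4579.6
Services: 136.2 - 177.5 = -41.3
Primary income: -272.3 - 267.1 + 419.3 = -120.1
Secondary income: -192.2 + 282.5 + 63.1 = 153.4
Current account = (-4579.6) + (-41.3) + (-120.1) + 153.4 = -4587.6
(Excluded from the current account — financial account: borrowing by resident firms from foreign banks 732.6, sale of domestic government bonds to non-residents 838.6, foreign purchases of domestic corporate bonds 739.6; capital account: acquisition of foreign patents and trademarks (non-produced assets) 112.2, capital transfers received from emigrants 120.8.)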